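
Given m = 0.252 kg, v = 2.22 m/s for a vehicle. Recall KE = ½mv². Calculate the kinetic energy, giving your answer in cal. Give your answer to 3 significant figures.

Directly: KE = ½mv².
m = 0.252 kg; v = 2.22 m/s.
KE = 0.6210 J  (the unit combination reduces to kg·m²/s² = J)
0.6210 J × (1 cal / 4.184 J) = 0.1484 cal

0.148 cal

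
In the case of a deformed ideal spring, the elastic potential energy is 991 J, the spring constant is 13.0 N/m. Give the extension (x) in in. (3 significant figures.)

Solving U = ½k·x² for x: x = √(2U/k).
U = 991 J; k = 13.0 N/m.
x = 12.35 m
12.35 m × (1 in / 0.02540 m) = 486.1 in

486 in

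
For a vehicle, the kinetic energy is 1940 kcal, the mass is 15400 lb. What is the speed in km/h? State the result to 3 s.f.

174 km/h

Rearranging: v = √(2·KE/m).
KE = 1940 kcal = 8.117×10^6 J; m = 15400 lb = 6985 kg.
v = 48.21 m/s
48.21 m/s × (1 km/h / 0.2778 m/s) = 173.5 km/h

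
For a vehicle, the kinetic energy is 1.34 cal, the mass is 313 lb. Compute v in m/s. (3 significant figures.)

Rearranging KE = ½mv² for v: v = √(2·KE/m).
KE = 1.34 cal = 5.607 J; m = 313 lb = 142.0 kg.
v = 0.2810 m/s

0.281 m/s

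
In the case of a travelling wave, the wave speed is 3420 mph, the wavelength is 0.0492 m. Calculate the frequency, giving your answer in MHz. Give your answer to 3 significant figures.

0.0311 MHz

Rearranging: f = v/λ.
v = 3420 mph = 1529 m/s; λ = 0.0492 m.
f = 31075 Hz
31075 Hz × (1 MHz / 1.000×10^6 Hz) = 0.03107 MHz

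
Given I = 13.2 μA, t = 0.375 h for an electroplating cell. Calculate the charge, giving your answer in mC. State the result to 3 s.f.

q is given directly by: q = It.
I = 13.2 μA = 1.320×10^-5 A; t = 0.375 h = 1350 s.
q = 0.01782 C
0.01782 C × (1 mC / 0.001000 C) = 17.82 mC

17.8 mC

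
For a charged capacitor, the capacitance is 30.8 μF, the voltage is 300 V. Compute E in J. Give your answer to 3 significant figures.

E is given directly by: E = ½CV².
C = 30.8 μF = 3.080×10^-5 F; V = 300 V.
E = 1.386 J

1.39 J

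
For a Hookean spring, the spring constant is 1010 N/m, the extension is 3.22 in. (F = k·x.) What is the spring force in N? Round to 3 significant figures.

82.6 N

F is given directly by: F = kx.
k = 1010 N/m; x = 3.22 in = 0.08179 m.
F = 82.61 N  (the unit combination reduces to kg·m/s² = N)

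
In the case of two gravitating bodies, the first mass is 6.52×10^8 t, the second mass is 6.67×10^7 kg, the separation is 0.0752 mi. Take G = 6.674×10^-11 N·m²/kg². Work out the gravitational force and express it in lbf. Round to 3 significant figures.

44500 lbf

From Newton's law of gravitation: F = Gm₁m₂/r².
m₁ = 6.52×10^8 t = 6.520×10^11 kg; m₂ = 6.67×10^7 kg; r = 0.0752 mi = 121.0 m; G = 6.674×10^-11 N·m²/kg².
F = 1.982×10^5 N
1.982×10^5 N × (1 lbf / 4.448 N) = 44549 lbf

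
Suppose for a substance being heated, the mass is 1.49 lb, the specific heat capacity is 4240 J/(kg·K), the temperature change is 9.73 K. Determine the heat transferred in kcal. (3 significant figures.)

6.66 kcal

Q is given directly by: Q = mcΔT.
m = 1.49 lb = 0.6759 kg; c = 4240 J/(kg·K); ΔT = 9.73 K.
Q = 27882 J
27882 J × (1 kcal / 4184 J) = 6.664 kcal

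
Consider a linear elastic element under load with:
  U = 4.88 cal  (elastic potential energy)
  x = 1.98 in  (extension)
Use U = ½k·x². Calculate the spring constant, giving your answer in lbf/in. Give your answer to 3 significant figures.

Rearranging: k = 2U/x².
U = 4.88 cal = 20.42 J; x = 1.98 in = 0.05029 m.
k = 16145 N/m
16145 N/m × (1 lbf/in / 175.1 N/m) = 92.19 lbf/in

92.2 lbf/in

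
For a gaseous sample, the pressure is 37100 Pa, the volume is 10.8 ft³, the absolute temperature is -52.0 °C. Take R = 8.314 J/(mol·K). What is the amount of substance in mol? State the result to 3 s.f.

Rearranging: n = PV/(RT).
P = 37100 Pa; V = 10.8 ft³ = 0.3058 m³; T = -52.0 °C = 221.1 K; R = 8.314 J/(mol·K).
n = 6.171 mol

6.17 mol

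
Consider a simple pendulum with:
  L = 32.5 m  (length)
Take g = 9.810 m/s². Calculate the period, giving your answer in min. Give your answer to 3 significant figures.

Directly: T = 2π√(L/g).
L = 32.5 m; g = 9.810 m/s².
T = 11.44 s
11.44 s × (1 min / 60.00 s) = 0.1906 min

0.191 min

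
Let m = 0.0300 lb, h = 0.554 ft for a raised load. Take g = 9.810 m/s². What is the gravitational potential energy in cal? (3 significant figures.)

0.00539 cal

PE is given directly by: PE = mgh.
m = 0.0300 lb = 0.01361 kg; h = 0.554 ft = 0.1689 m; g = 9.810 m/s².
PE = 0.02254 J
0.02254 J × (1 cal / 4.184 J) = 0.005388 cal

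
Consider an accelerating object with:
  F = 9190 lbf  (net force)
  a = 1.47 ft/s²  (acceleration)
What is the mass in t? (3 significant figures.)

Rearranging: m = F/a.
F = 9190 lbf = 40879 N; a = 1.47 ft/s² = 0.4481 m/s².
m = 91237 kg
91237 kg × (1 t / 1000 kg) = 91.24 t

91.2 t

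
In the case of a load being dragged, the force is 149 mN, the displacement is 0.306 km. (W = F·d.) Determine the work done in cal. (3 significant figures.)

W is given directly by: W = F·d.
F = 149 mN = 0.1490 N; d = 0.306 km = 306.0 m.
W = 45.59 J
45.59 J × (1 cal / 4.184 J) = 10.90 cal

10.9 cal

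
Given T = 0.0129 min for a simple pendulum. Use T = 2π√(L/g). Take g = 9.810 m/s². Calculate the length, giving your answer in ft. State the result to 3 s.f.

0.488 ft

Solving T = 2π√(L/g) for L: L = g·(T/2π)².
T = 0.0129 min = 0.7740 s; g = 9.810 m/s².
L = 0.1489 m
0.1489 m × (1 ft / 0.3048 m) = 0.4884 ft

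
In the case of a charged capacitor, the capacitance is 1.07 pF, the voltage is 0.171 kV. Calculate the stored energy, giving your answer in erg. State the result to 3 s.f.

E is given directly by: E = ½CV².
C = 1.07 pF = 1.070×10^-12 F; V = 0.171 kV = 171.0 V.
E = 1.564×10^-8 J
1.564×10^-8 J × (1 erg / 1.000×10^-7 J) = 0.1564 erg

0.156 erg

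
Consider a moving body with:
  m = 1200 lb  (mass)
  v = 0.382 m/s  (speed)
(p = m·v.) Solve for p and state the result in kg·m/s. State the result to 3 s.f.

p is given directly by: p = mv.
m = 1200 lb = 544.3 kg; v = 0.382 m/s.
p = 207.9 kg·m/s  (the unit combination reduces to kg·m/s = kg·m/s)

208 kg·m/s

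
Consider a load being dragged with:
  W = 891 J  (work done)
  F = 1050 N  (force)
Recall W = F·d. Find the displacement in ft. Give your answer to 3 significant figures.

Rearranging W = F·d for d: d = W/F.
W = 891 J; F = 1050 N.
d = 0.8486 m
0.8486 m × (1 ft / 0.3048 m) = 2.784 ft

2.78 ft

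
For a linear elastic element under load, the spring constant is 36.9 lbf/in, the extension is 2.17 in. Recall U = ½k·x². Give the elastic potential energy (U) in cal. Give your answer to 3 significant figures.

2.35 cal

U is given directly by: U = ½kx².
k = 36.9 lbf/in = 6462 N/m; x = 2.17 in = 0.05512 m.
U = 9.816 J
9.816 J × (1 cal / 4.184 J) = 2.346 cal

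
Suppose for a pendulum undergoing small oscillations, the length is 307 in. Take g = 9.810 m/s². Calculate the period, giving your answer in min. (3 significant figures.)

Directly: T = 2π√(L/g).
L = 307 in = 7.798 m; g = 9.810 m/s².
T = 5.602 s
5.602 s × (1 min / 60.00 s) = 0.09336 min

0.0934 min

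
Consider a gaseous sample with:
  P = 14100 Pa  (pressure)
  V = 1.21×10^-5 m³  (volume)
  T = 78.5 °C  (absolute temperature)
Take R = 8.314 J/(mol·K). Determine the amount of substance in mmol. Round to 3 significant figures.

Solving PV = nRT for n: n = PV/(RT).
P = 14100 Pa; V = 1.21×10^-5 m³; T = 78.5 °C = 351.6 K; R = 8.314 J/(mol·K).
n = 5.836×10^-5 mol
5.836×10^-5 mol × (1 mmol / 0.001000 mol) = 0.05836 mmol

0.0584 mmol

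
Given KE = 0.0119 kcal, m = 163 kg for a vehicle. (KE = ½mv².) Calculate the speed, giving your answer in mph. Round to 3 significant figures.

Rearranging KE = ½mv² for v: v = √(2·KE/m).
KE = 0.0119 kcal = 49.79 J; m = 163 kg.
v = 0.7816 m/s
0.7816 m/s × (1 mph / 0.4470 m/s) = 1.748 mph

1.75 mph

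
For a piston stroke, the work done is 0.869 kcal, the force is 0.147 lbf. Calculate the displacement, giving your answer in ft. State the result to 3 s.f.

18200 ft

Solving W = F·d for d: d = W/F.
W = 0.869 kcal = 3636 J; F = 0.147 lbf = 0.6539 N.
d = 5560 m
5560 m × (1 ft / 0.3048 m) = 18243 ft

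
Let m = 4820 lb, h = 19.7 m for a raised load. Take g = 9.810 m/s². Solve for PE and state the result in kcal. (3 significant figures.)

101 kcal

PE is given directly by: PE = mgh.
m = 4820 lb = 2186 kg; h = 19.7 m; g = 9.810 m/s².
PE = 4.225×10^5 J
4.225×10^5 J × (1 kcal / 4184 J) = 101.0 kcal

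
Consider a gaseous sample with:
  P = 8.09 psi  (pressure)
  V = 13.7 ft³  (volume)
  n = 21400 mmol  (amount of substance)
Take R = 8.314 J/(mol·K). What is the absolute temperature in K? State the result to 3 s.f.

122 K

From the ideal-gas law: T = PV/(nR).
P = 8.09 psi = 55779 Pa; V = 13.7 ft³ = 0.3879 m³; n = 21400 mmol = 21.40 mol; R = 8.314 J/(mol·K).
T = 121.6 K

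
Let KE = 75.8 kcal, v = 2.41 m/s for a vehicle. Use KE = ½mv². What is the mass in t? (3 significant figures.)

Solving KE = ½mv² for m: m = 2·KE/v².
KE = 75.8 kcal = 3.171×10^5 J; v = 2.41 m/s.
m = 1.092×10^5 kg
1.092×10^5 kg × (1 t / 1000 kg) = 109.2 t

109 t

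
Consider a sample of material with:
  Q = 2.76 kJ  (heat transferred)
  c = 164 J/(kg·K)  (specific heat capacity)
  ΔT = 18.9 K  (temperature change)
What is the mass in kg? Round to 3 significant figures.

Solving Q = m·c·ΔT for m: m = Q/(c·ΔT).
Q = 2.76 kJ = 2760 J; c = 164 J/(kg·K); ΔT = 18.9 K.
m = 0.8904 kg

0.890 kg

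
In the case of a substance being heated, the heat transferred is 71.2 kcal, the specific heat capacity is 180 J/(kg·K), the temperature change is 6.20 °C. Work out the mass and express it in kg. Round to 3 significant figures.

Solving Q = m·c·ΔT for m: m = Q/(c·ΔT).
Q = 71.2 kcal = 2.979×10^5 J; c = 180 J/(kg·K); ΔT = 6.20 °C = 6.200 K.
m = 266.9 kg

267 kg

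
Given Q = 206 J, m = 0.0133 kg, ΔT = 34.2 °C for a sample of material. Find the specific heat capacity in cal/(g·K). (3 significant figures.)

0.108 cal/(g·K)

Rearranging: c = Q/(m·ΔT).
Q = 206 J; m = 0.0133 kg; ΔT = 34.2 °C = 34.20 K.
c = 452.9 J/(kg·K)
452.9 J/(kg·K) × (1 cal/(g·K) / 4184 J/(kg·K)) = 0.1082 cal/(g·K)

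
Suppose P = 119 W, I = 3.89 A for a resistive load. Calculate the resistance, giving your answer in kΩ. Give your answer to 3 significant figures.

0.00786 kΩ

Rearranging P = I²R for R: R = P/I².
P = 119 W; I = 3.89 A.
R = 7.864 Ω
7.864 Ω × (1 kΩ / 1000 Ω) = 0.007864 kΩ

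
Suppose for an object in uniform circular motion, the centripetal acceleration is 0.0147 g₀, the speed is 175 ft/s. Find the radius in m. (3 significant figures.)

Rearranging a = v²/r for r: r = v²/a.
a = 0.0147 g₀ = 0.1442 m/s²; v = 175 ft/s = 53.34 m/s.
r = 19736 m

19700 m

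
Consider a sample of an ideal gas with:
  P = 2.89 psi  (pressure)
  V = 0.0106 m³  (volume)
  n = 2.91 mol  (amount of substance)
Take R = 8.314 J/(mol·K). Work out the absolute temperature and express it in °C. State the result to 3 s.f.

-264 °C

Solving PV = nRT for T: T = PV/(nR).
P = 2.89 psi = 19926 Pa; V = 0.0106 m³; n = 2.91 mol; R = 8.314 J/(mol·K).
T = 8.730 K
8.730 K − 273.15 = -264.4 °C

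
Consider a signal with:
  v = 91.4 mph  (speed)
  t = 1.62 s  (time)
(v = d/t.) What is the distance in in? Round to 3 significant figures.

2610 in

Rearranging: d = v·t.
v = 91.4 mph = 40.86 m/s; t = 1.62 s.
d = 66.19 m
66.19 m × (1 in / 0.02540 m) = 2606 in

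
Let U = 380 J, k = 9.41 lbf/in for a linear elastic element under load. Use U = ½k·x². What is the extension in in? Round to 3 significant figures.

26.7 in

Rearranging U = ½k·x² for x: x = √(2U/k).
U = 380 J; k = 9.41 lbf/in = 1648 N/m.
x = 0.6791 m
0.6791 m × (1 in / 0.02540 m) = 26.74 in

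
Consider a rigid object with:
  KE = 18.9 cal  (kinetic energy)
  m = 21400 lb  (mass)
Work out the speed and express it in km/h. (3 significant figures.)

0.460 km/h

Solving KE = ½mv² for v: v = √(2·KE/m).
KE = 18.9 cal = 79.08 J; m = 21400 lb = 9707 kg.
v = 0.1276 m/s
0.1276 m/s × (1 km/h / 0.2778 m/s) = 0.4595 km/h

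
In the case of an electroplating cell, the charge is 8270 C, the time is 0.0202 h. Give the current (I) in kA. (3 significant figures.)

0.114 kA

Rearranging: I = q/t.
q = 8270 C; t = 0.0202 h = 72.72 s.
I = 113.7 A
113.7 A × (1 kA / 1000 A) = 0.1137 kA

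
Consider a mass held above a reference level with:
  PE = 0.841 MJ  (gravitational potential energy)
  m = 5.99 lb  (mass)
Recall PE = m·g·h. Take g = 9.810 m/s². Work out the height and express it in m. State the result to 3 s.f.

31600 m

Solving PE = m·g·h for h: h = PE/(m·g).
PE = 0.841 MJ = 8.410×10^5 J; m = 5.99 lb = 2.717 kg; g = 9.810 m/s².
h = 31553 m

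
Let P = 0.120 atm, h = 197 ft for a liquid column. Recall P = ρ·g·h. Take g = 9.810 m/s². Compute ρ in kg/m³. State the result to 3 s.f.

20.6 kg/m³

Rearranging: ρ = P/(g·h).
P = 0.120 atm = 12159 Pa; h = 197 ft = 60.05 m; g = 9.810 m/s².
ρ = 20.64 kg/m³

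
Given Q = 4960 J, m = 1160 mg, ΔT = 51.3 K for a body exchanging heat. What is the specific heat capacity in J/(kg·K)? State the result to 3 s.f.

Solving Q = m·c·ΔT for c: c = Q/(m·ΔT).
Q = 4960 J; m = 1160 mg = 0.001160 kg; ΔT = 51.3 K.
c = 83350 J/(kg·K)

83400 J/(kg·K)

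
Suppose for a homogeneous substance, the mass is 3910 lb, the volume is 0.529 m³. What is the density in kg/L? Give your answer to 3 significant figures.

3.35 kg/L

Directly: ρ = m/V.
m = 3910 lb = 1774 kg; V = 0.529 m³.
ρ = 3353 kg/m³
3353 kg/m³ × (1 kg/L / 1000 kg/m³) = 3.353 kg/L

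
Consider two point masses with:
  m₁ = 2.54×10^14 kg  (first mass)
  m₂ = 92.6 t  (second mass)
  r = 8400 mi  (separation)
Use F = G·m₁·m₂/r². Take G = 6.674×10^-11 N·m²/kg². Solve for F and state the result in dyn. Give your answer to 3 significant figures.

From Newton's law of gravitation: F = Gm₁m₂/r².
m₁ = 2.54×10^14 kg; m₂ = 92.6 t = 92600 kg; r = 8400 mi = 1.352×10^7 m; G = 6.674×10^-11 N·m²/kg².
F = 8.590×10^-6 N
8.590×10^-6 N × (1 dyn / 1.000×10^-5 N) = 0.8590 dyn

0.859 dyn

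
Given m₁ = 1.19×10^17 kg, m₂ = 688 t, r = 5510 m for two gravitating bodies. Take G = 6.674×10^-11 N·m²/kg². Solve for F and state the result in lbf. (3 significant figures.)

From Newton's law of gravitation: F = Gm₁m₂/r².
m₁ = 1.19×10^17 kg; m₂ = 688 t = 6.880×10^5 kg; r = 5510 m; G = 6.674×10^-11 N·m²/kg².
F = 1.800×10^5 N
1.800×10^5 N × (1 lbf / 4.448 N) = 40461 lbf

40500 lbf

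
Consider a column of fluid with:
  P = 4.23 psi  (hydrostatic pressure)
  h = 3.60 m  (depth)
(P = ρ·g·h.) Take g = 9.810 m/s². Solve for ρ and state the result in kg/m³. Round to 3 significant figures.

826 kg/m³

Rearranging: ρ = P/(g·h).
P = 4.23 psi = 29165 Pa; h = 3.60 m; g = 9.810 m/s².
ρ = 825.8 kg/m³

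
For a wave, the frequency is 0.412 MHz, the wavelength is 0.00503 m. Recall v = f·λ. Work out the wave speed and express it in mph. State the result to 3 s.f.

4640 mph

Directly: v = fλ.
f = 0.412 MHz = 4.120×10^5 Hz; λ = 0.00503 m.
v = 2072 m/s
2072 m/s × (1 mph / 0.4470 m/s) = 4636 mph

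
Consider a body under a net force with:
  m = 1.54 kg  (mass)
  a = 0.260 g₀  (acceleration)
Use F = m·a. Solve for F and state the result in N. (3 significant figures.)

3.93 N

From Newton's second law: F = m·a.
m = 1.54 kg; a = 0.260 g₀ = 2.550 m/s².
F = 3.927 N  (the unit combination reduces to kg·m/s² = N)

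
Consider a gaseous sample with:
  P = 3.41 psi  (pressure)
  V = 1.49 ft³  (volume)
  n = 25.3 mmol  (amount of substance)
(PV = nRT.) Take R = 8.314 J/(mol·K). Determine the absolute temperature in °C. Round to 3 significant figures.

Rearranging: T = PV/(nR).
P = 3.41 psi = 23511 Pa; V = 1.49 ft³ = 0.04219 m³; n = 25.3 mmol = 0.02530 mol; R = 8.314 J/(mol·K).
T = 4716 K
4716 K − 273.15 = 4443 °C

4440 °C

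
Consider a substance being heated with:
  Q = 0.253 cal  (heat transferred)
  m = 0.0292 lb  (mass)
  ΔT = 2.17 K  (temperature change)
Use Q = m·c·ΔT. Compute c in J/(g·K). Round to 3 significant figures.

Solving Q = m·c·ΔT for c: c = Q/(m·ΔT).
Q = 0.253 cal = 1.059 J; m = 0.0292 lb = 0.01324 kg; ΔT = 2.17 K.
c = 36.83 J/(kg·K)
36.83 J/(kg·K) × (1 J/(g·K) / 1000 J/(kg·K)) = 0.03683 J/(g·K)

0.0368 J/(g·K)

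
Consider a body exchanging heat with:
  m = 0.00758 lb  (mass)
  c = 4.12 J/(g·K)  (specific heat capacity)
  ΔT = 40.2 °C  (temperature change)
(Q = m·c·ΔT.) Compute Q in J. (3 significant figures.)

569 J

Q is given directly by: Q = mcΔT.
m = 0.00758 lb = 0.003438 kg; c = 4.12 J/(g·K) = 4120 J/(kg·K); ΔT = 40.2 °C = 40.20 K.
Q = 569.5 J  (the unit combination reduces to kg·m²/s² = J)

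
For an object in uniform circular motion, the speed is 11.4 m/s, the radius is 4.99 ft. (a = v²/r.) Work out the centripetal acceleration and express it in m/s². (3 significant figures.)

85.4 m/s²

Directly: a = v²/r.
v = 11.4 m/s; r = 4.99 ft = 1.521 m.
a = 85.45 m/s²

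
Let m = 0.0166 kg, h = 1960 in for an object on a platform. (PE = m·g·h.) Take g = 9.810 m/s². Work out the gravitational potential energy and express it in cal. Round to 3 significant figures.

PE is given directly by: PE = mgh.
m = 0.0166 kg; h = 1960 in = 49.78 m; g = 9.810 m/s².
PE = 8.107 J  (the unit combination reduces to kg·m²/s² = J)
8.107 J × (1 cal / 4.184 J) = 1.938 cal

1.94 cal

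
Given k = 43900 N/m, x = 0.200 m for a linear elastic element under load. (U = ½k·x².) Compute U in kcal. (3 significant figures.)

0.210 kcal

Directly: U = ½kx².
k = 43900 N/m; x = 0.200 m.
U = 878.0 J  (the unit combination reduces to kg·m²/s² = J)
878.0 J × (1 kcal / 4184 J) = 0.2098 kcal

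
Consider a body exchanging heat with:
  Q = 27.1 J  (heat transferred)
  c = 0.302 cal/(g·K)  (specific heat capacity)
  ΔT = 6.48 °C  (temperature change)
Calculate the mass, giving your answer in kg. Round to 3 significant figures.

0.00331 kg

Solving Q = m·c·ΔT for m: m = Q/(c·ΔT).
Q = 27.1 J; c = 0.302 cal/(g·K) = 1264 J/(kg·K); ΔT = 6.48 °C = 6.480 K.
m = 0.003310 kg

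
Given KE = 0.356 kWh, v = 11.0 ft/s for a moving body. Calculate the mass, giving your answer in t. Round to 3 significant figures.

Rearranging: m = 2·KE/v².
KE = 0.356 kWh = 1.282×10^6 J; v = 11.0 ft/s = 3.353 m/s.
m = 2.280×10^5 kg
2.280×10^5 kg × (1 t / 1000 kg) = 228.0 t

228 t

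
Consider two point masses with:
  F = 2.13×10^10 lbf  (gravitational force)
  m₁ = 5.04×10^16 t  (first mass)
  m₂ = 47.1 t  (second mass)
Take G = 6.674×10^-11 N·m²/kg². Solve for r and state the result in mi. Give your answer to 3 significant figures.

From Newton's law of gravitation: r = √(G·m₁m₂/F).
F = 2.13×10^10 lbf = 9.475×10^10 N; m₁ = 5.04×10^16 t = 5.040×10^19 kg; m₂ = 47.1 t = 47100 kg; G = 6.674×10^-11 N·m²/kg².
r = 40.89 m
40.89 m × (1 mi / 1609 m) = 0.02541 mi

0.0254 mi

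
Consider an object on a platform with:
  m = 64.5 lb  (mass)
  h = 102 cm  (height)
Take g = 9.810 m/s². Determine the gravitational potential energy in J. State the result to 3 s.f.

PE is given directly by: PE = mgh.
m = 64.5 lb = 29.26 kg; h = 102 cm = 1.020 m; g = 9.810 m/s².
PE = 292.7 J  (the unit combination reduces to kg·m²/s² = J)

293 J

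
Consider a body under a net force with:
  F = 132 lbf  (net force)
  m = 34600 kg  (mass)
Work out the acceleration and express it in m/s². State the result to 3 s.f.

Solving F = m·a for a: a = F/m.
F = 132 lbf = 587.2 N; m = 34600 kg.
a = 0.01697 m/s²

0.0170 m/s²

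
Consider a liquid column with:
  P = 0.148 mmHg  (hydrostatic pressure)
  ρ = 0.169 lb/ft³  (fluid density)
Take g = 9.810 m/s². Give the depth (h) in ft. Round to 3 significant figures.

Rearranging: h = P/(ρ·g).
P = 0.148 mmHg = 19.73 Pa; ρ = 0.169 lb/ft³ = 2.707 kg/m³; g = 9.810 m/s².
h = 0.7430 m
0.7430 m × (1 ft / 0.3048 m) = 2.438 ft

2.44 ft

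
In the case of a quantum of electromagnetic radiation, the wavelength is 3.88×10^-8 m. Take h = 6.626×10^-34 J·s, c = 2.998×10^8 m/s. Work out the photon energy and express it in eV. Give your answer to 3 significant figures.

Directly: E = hc/λ.
λ = 3.88×10^-8 m; h = 6.626×10^-34 J·s; c = 2.998×10^8 m/s.
E = 5.120×10^-18 J  (the unit combination reduces to kg·m²/s² = J)
5.120×10^-18 J × (1 eV / 1.602×10^-19 J) = 31.96 eV

32.0 eV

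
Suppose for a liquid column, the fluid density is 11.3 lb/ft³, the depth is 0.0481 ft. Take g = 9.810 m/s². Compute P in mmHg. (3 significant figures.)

0.195 mmHg

P is given directly by: P = ρgh.
ρ = 11.3 lb/ft³ = 181.0 kg/m³; h = 0.0481 ft = 0.01466 m; g = 9.810 m/s².
P = 26.03 Pa
26.03 Pa × (1 mmHg / 133.3 Pa) = 0.1953 mmHg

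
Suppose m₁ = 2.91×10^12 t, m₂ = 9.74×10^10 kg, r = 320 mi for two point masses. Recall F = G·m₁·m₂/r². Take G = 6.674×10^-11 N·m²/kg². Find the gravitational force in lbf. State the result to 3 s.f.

F is given directly by: F = Gm₁m₂/r².
m₁ = 2.91×10^12 t = 2.910×10^15 kg; m₂ = 9.74×10^10 kg; r = 320 mi = 5.150×10^5 m; G = 6.674×10^-11 N·m²/kg².
F = 71325 N
71325 N × (1 lbf / 4.448 N) = 16034 lbf

16000 lbf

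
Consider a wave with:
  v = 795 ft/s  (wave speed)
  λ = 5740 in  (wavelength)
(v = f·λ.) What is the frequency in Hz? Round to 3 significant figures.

Rearranging v = f·λ for f: f = v/λ.
v = 795 ft/s = 242.3 m/s; λ = 5740 in = 145.8 m.
f = 1.662 Hz

1.66 Hz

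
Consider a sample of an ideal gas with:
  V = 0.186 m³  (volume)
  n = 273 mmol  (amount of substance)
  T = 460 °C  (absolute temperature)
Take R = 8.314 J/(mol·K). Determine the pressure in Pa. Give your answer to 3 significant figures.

From the ideal-gas law: P = nRT/V.
V = 0.186 m³; n = 273 mmol = 0.2730 mol; T = 460 °C = 733.1 K; R = 8.314 J/(mol·K).
P = 8946 Pa

8950 Pa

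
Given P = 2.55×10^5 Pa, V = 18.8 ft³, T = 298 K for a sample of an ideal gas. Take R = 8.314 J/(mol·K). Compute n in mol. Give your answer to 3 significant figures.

54.8 mol

Solving PV = nRT for n: n = PV/(RT).
P = 2.55×10^5 Pa; V = 18.8 ft³ = 0.5324 m³; T = 298 K; R = 8.314 J/(mol·K).
n = 54.79 mol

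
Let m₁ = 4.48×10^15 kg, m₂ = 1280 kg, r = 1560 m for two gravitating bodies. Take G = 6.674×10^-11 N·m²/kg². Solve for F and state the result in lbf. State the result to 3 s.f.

From Newton's law of gravitation: F = Gm₁m₂/r².
m₁ = 4.48×10^15 kg; m₂ = 1280 kg; r = 1560 m; G = 6.674×10^-11 N·m²/kg².
F = 157.3 N
157.3 N × (1 lbf / 4.448 N) = 35.35 lbf

35.4 lbf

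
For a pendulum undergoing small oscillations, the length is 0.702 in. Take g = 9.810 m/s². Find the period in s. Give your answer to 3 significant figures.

0.268 s

Directly: T = 2π√(L/g).
L = 0.702 in = 0.01783 m; g = 9.810 m/s².
T = 0.2679 s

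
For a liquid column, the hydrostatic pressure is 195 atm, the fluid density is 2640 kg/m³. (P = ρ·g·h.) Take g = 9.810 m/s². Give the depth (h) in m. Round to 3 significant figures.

Solving P = ρ·g·h for h: h = P/(ρ·g).
P = 195 atm = 1.976×10^7 Pa; ρ = 2640 kg/m³; g = 9.810 m/s².
h = 762.9 m

763 m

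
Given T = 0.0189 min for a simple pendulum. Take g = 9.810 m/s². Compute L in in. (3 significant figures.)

12.6 in

Rearranging T = 2π√(L/g) for L: L = g·(T/2π)².
T = 0.0189 min = 1.134 s; g = 9.810 m/s².
L = 0.3195 m
0.3195 m × (1 in / 0.02540 m) = 12.58 in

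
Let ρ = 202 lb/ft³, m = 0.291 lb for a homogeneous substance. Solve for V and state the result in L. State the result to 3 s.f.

Solving ρ = m/V for V: V = m/ρ.
ρ = 202 lb/ft³ = 3236 kg/m³; m = 0.291 lb = 0.1320 kg.
V = 4.079×10^-5 m³
4.079×10^-5 m³ × (1 L / 0.001000 m³) = 0.04079 L

0.0408 L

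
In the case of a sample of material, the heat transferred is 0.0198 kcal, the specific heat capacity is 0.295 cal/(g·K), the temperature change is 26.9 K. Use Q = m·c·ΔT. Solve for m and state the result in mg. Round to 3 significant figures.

Solving Q = m·c·ΔT for m: m = Q/(c·ΔT).
Q = 0.0198 kcal = 82.84 J; c = 0.295 cal/(g·K) = 1234 J/(kg·K); ΔT = 26.9 K.
m = 0.002495 kg
0.002495 kg × (1 mg / 1.000×10^-6 kg) = 2495 mg

2500 mg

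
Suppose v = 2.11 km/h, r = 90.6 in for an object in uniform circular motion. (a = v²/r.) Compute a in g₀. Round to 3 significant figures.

a is given directly by: a = v²/r.
v = 2.11 km/h = 0.5861 m/s; r = 90.6 in = 2.301 m.
a = 0.1493 m/s²
0.1493 m/s² × (1 g₀ / 9.807 m/s²) = 0.01522 g₀

0.0152 g₀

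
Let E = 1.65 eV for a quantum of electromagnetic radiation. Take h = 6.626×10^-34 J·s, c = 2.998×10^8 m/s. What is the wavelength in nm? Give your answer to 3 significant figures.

751 nm

Rearranging E = h·c/λ for λ: λ = hc/E.
E = 1.65 eV = 2.644×10^-19 J; h = 6.626×10^-34 J·s; c = 2.998×10^8 m/s.
λ = 7.514×10^-7 m
7.514×10^-7 m × (1 nm / 1.000×10^-9 m) = 751.4 nm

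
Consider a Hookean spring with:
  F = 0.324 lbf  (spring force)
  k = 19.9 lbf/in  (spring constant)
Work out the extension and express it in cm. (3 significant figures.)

0.0414 cm

Solving F = k·x for x: x = F/k.
F = 0.324 lbf = 1.441 N; k = 19.9 lbf/in = 3485 N/m.
x = 4.135×10^-4 m
4.135×10^-4 m × (1 cm / 0.01000 m) = 0.04135 cm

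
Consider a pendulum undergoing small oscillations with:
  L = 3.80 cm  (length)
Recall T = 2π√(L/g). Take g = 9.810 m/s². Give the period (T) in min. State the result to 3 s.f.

0.00652 min

T is given directly by: T = 2π√(L/g).
L = 3.80 cm = 0.03800 m; g = 9.810 m/s².
T = 0.3911 s
0.3911 s × (1 min / 60.00 s) = 0.006518 min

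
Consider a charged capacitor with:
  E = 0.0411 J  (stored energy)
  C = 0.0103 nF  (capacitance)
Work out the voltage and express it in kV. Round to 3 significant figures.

89.3 kV

Rearranging: V = √(2E/C).
E = 0.0411 J; C = 0.0103 nF = 1.030×10^-11 F.
V = 89334 V  (the unit combination reduces to kg·m²/(A·s³) = V)
89334 V × (1 kV / 1000 V) = 89.33 kV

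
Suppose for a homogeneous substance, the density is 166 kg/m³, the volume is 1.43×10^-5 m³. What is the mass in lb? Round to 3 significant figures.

Solving ρ = m/V for m: m = ρV.
ρ = 166 kg/m³; V = 1.43×10^-5 m³.
m = 0.002374 kg
0.002374 kg × (1 lb / 0.4536 kg) = 0.005233 lb

0.00523 lb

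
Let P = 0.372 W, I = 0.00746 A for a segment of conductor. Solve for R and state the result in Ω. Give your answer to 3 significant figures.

Solving P = I²R for R: R = P/I².
P = 0.372 W; I = 0.00746 A.
R = 6684 Ω

6680 Ω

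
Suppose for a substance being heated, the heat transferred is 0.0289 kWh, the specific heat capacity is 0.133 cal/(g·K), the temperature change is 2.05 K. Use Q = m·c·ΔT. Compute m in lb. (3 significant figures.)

201 lb

Solving Q = m·c·ΔT for m: m = Q/(c·ΔT).
Q = 0.0289 kWh = 1.040×10^5 J; c = 0.133 cal/(g·K) = 556.5 J/(kg·K); ΔT = 2.05 K.
m = 91.20 kg
91.20 kg × (1 lb / 0.4536 kg) = 201.1 lb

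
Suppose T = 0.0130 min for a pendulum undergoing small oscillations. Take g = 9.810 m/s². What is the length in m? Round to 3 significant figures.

Solving T = 2π√(L/g) for L: L = g·(T/2π)².
T = 0.0130 min = 0.7800 s; g = 9.810 m/s².
L = 0.1512 m

0.151 m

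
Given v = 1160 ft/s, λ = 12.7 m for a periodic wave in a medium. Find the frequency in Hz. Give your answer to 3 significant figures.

Rearranging: f = v/λ.
v = 1160 ft/s = 353.6 m/s; λ = 12.7 m.
f = 27.84 Hz

27.8 Hz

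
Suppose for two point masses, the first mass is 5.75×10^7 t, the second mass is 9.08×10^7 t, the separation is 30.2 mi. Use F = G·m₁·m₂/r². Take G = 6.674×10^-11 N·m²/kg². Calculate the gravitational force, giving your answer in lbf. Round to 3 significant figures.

F is given directly by: F = Gm₁m₂/r².
m₁ = 5.75×10^7 t = 5.750×10^10 kg; m₂ = 9.08×10^7 t = 9.080×10^10 kg; r = 30.2 mi = 48602 m; G = 6.674×10^-11 N·m²/kg².
F = 147.5 N
147.5 N × (1 lbf / 4.448 N) = 33.16 lbf

33.2 lbf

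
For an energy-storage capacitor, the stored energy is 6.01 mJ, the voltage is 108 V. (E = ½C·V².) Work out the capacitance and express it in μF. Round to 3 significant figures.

1.03 μF

Rearranging: C = 2E/V².
E = 6.01 mJ = 0.006010 J; V = 108 V.
C = 1.031×10^-6 F
1.031×10^-6 F × (1 μF / 1.000×10^-6 F) = 1.031 μF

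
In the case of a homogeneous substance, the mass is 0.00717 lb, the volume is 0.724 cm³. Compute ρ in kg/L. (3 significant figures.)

Directly: ρ = m/V.
m = 0.00717 lb = 0.003252 kg; V = 0.724 cm³ = 7.240×10^-7 m³.
ρ = 4492 kg/m³
4492 kg/m³ × (1 kg/L / 1000 kg/m³) = 4.492 kg/L

4.49 kg/L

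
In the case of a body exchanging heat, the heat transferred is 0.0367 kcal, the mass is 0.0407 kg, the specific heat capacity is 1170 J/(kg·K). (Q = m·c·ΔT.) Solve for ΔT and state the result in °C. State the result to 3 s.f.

3.22 °C

Rearranging Q = m·c·ΔT for ΔT: ΔT = Q/(m·c).
Q = 0.0367 kcal = 153.6 J; m = 0.0407 kg; c = 1170 J/(kg·K).
ΔT = 3.225 K
Since 1 °C = 1 K, 3.225 °C.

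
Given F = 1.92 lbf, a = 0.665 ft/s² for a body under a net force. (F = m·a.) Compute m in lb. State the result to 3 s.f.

From Newton's second law: m = F/a.
F = 1.92 lbf = 8.541 N; a = 0.665 ft/s² = 0.2027 m/s².
m = 42.14 kg
42.14 kg × (1 lb / 0.4536 kg) = 92.89 lb

92.9 lb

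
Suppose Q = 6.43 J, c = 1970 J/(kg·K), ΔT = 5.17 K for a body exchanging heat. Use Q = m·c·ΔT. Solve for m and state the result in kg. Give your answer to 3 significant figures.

6.31×10^-4 kg

Rearranging: m = Q/(c·ΔT).
Q = 6.43 J; c = 1970 J/(kg·K); ΔT = 5.17 K.
m = 6.313×10^-4 kg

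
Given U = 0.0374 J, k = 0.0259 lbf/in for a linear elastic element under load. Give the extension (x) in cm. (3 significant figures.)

Rearranging U = ½k·x² for x: x = √(2U/k).
U = 0.0374 J; k = 0.0259 lbf/in = 4.536 N/m.
x = 0.1284 m
0.1284 m × (1 cm / 0.01000 m) = 12.84 cm

12.8 cm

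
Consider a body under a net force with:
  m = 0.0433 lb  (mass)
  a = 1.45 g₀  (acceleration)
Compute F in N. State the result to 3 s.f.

Directly: F = m·a.
m = 0.0433 lb = 0.01964 kg; a = 1.45 g₀ = 14.22 m/s².
F = 0.2793 N

0.279 N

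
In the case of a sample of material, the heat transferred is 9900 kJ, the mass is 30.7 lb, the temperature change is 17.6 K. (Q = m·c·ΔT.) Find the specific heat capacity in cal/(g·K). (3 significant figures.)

9.65 cal/(g·K)

Rearranging Q = m·c·ΔT for c: c = Q/(m·ΔT).
Q = 9900 kJ = 9.900×10^6 J; m = 30.7 lb = 13.93 kg; ΔT = 17.6 K.
c = 40394 J/(kg·K)
40394 J/(kg·K) × (1 cal/(g·K) / 4184 J/(kg·K)) = 9.654 cal/(g·K)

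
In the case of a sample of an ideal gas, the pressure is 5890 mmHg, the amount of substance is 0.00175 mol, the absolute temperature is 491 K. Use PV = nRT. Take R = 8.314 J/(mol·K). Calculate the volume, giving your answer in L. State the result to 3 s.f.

0.00910 L

From the ideal-gas law: V = nRT/P.
P = 5890 mmHg = 7.853×10^5 Pa; n = 0.00175 mol; T = 491 K; R = 8.314 J/(mol·K).
V = 9.097×10^-6 m³
9.097×10^-6 m³ × (1 L / 0.001000 m³) = 0.009097 L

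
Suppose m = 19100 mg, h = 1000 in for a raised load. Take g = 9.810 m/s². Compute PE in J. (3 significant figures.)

PE is given directly by: PE = mgh.
m = 19100 mg = 0.01910 kg; h = 1000 in = 25.40 m; g = 9.810 m/s².
PE = 4.759 J

4.76 J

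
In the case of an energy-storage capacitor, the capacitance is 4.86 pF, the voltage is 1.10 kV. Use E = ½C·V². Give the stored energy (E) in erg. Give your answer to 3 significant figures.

E is given directly by: E = ½CV².
C = 4.86 pF = 4.860×10^-12 F; V = 1.10 kV = 1100 V.
E = 2.940×10^-6 J
2.940×10^-6 J × (1 erg / 1.000×10^-7 J) = 29.40 erg

29.4 erg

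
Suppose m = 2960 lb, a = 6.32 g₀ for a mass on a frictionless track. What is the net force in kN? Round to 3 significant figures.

F is given directly by: F = m·a.
m = 2960 lb = 1343 kg; a = 6.32 g₀ = 61.98 m/s².
F = 83214 N
83214 N × (1 kN / 1000 N) = 83.21 kN

83.2 kN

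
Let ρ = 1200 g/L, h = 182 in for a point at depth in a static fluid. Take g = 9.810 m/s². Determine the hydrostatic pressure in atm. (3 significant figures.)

0.537 atm

P is given directly by: P = ρgh.
ρ = 1200 g/L = 1200 kg/m³; h = 182 in = 4.623 m; g = 9.810 m/s².
P = 54420 Pa
54420 Pa × (1 atm / 1.013×10^5 Pa) = 0.5371 atm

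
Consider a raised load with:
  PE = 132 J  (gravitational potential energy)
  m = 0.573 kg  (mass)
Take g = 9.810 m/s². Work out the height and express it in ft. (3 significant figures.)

77.0 ft

Rearranging: h = PE/(m·g).
PE = 132 J; m = 0.573 kg; g = 9.810 m/s².
h = 23.48 m
23.48 m × (1 ft / 0.3048 m) = 77.04 ft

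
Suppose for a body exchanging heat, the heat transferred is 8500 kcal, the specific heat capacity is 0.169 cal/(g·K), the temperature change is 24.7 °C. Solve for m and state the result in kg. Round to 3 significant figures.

Rearranging Q = m·c·ΔT for m: m = Q/(c·ΔT).
Q = 8500 kcal = 3.556×10^7 J; c = 0.169 cal/(g·K) = 707.1 J/(kg·K); ΔT = 24.7 °C = 24.70 K.
m = 2036 kg

2040 kg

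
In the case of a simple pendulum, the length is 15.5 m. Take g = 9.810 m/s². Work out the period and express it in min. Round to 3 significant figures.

T is given directly by: T = 2π√(L/g).
L = 15.5 m; g = 9.810 m/s².
T = 7.898 s
7.898 s × (1 min / 60.00 s) = 0.1316 min

0.132 min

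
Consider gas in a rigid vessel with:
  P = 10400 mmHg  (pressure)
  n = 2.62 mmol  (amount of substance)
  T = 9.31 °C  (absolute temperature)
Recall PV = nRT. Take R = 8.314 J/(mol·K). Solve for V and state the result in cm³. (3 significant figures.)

Rearranging: V = nRT/P.
P = 10400 mmHg = 1.387×10^6 Pa; n = 2.62 mmol = 0.002620 mol; T = 9.31 °C = 282.5 K; R = 8.314 J/(mol·K).
V = 4.437×10^-6 m³
4.437×10^-6 m³ × (1 cm³ / 1.000×10^-6 m³) = 4.437 cm³

4.44 cm³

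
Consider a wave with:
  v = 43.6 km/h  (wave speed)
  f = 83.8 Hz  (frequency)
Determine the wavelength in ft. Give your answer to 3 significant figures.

0.474 ft

Rearranging: λ = v/f.
v = 43.6 km/h = 12.11 m/s; f = 83.8 Hz.
λ = 0.1445 m
0.1445 m × (1 ft / 0.3048 m) = 0.4742 ft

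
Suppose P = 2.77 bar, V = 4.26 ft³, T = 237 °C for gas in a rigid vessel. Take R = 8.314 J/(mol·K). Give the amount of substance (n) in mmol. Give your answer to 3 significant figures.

7880 mmol

From the ideal-gas law: n = PV/(RT).
P = 2.77 bar = 2.770×10^5 Pa; V = 4.26 ft³ = 0.1206 m³; T = 237 °C = 510.1 K; R = 8.314 J/(mol·K).
n = 7.878 mol
7.878 mol × (1 mmol / 0.001000 mol) = 7878 mmol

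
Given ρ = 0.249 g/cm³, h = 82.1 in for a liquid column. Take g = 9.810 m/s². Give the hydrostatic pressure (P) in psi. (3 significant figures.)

0.739 psi

P is given directly by: P = ρgh.
ρ = 0.249 g/cm³ = 249.0 kg/m³; h = 82.1 in = 2.085 m; g = 9.810 m/s².
P = 5094 Pa
5094 Pa × (1 psi / 6895 Pa) = 0.7388 psi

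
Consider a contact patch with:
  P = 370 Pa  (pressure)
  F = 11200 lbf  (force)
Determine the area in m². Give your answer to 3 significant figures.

Rearranging P = F/A for A: A = F/P.
P = 370 Pa; F = 11200 lbf = 49820 N.
A = 134.6 m²

135 m²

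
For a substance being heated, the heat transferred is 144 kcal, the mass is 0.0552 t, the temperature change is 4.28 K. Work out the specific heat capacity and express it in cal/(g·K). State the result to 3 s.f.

0.610 cal/(g·K)

Rearranging Q = m·c·ΔT for c: c = Q/(m·ΔT).
Q = 144 kcal = 6.025×10^5 J; m = 0.0552 t = 55.20 kg; ΔT = 4.28 K.
c = 2550 J/(kg·K)
2550 J/(kg·K) × (1 cal/(g·K) / 4184 J/(kg·K)) = 0.6095 cal/(g·K)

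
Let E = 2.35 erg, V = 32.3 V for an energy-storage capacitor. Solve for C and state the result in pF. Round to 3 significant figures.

Rearranging E = ½C·V² for C: C = 2E/V².
E = 2.35 erg = 2.350×10^-7 J; V = 32.3 V.
C = 4.505×10^-10 F
4.505×10^-10 F × (1 pF / 1.000×10^-12 F) = 450.5 pF

450 pF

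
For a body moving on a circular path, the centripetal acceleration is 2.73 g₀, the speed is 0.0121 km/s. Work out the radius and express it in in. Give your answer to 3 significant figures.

Rearranging a = v²/r for r: r = v²/a.
a = 2.73 g₀ = 26.77 m/s²; v = 0.0121 km/s = 12.10 m/s.
r = 5.469 m
5.469 m × (1 in / 0.02540 m) = 215.3 in

215 in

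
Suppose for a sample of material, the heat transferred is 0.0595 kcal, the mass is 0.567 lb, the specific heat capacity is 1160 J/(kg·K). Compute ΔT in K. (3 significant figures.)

0.834 K

Rearranging Q = m·c·ΔT for ΔT: ΔT = Q/(m·c).
Q = 0.0595 kcal = 248.9 J; m = 0.567 lb = 0.2572 kg; c = 1160 J/(kg·K).
ΔT = 0.8345 K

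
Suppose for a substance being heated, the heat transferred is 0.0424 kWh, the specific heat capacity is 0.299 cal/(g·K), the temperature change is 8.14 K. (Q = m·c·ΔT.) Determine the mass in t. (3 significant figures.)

0.0150 t

Rearranging: m = Q/(c·ΔT).
Q = 0.0424 kWh = 1.526×10^5 J; c = 0.299 cal/(g·K) = 1251 J/(kg·K); ΔT = 8.14 K.
m = 14.99 kg
14.99 kg × (1 t / 1000 kg) = 0.01499 t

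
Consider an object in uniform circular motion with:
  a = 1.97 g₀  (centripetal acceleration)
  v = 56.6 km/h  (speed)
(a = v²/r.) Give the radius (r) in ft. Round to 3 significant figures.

Rearranging a = v²/r for r: r = v²/a.
a = 1.97 g₀ = 19.32 m/s²; v = 56.6 km/h = 15.72 m/s.
r = 12.80 m
12.80 m × (1 ft / 0.3048 m) = 41.98 ft

42.0 ft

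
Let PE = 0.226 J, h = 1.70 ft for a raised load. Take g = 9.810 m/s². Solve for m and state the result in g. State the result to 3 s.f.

Solving PE = m·g·h for m: m = PE/(g·h).
PE = 0.226 J; h = 1.70 ft = 0.5182 m; g = 9.810 m/s².
m = 0.04446 kg
0.04446 kg × (1 g / 0.001000 kg) = 44.46 g

44.5 g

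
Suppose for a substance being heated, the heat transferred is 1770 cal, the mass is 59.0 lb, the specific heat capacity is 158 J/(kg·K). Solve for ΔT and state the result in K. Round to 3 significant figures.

Rearranging: ΔT = Q/(m·c).
Q = 1770 cal = 7406 J; m = 59.0 lb = 26.76 kg; c = 158 J/(kg·K).
ΔT = 1.751 K

1.75 K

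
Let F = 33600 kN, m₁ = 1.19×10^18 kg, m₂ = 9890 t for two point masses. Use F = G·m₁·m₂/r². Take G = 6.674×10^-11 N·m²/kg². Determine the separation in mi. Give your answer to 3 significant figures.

3.00 mi

From Newton's law of gravitation: r = √(G·m₁m₂/F).
F = 33600 kN = 3.360×10^7 N; m₁ = 1.19×10^18 kg; m₂ = 9890 t = 9.890×10^6 kg; G = 6.674×10^-11 N·m²/kg².
r = 4835 m
4835 m × (1 mi / 1609 m) = 3.004 mi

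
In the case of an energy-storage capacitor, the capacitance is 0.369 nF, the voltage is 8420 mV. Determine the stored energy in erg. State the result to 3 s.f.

Directly: E = ½CV².
C = 0.369 nF = 3.690×10^-10 F; V = 8420 mV = 8.420 V.
E = 1.308×10^-8 J
1.308×10^-8 J × (1 erg / 1.000×10^-7 J) = 0.1308 erg

0.131 erg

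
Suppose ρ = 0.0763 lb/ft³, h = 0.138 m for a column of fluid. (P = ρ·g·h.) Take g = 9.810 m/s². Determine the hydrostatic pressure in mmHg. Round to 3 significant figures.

0.0124 mmHg

P is given directly by: P = ρgh.
ρ = 0.0763 lb/ft³ = 1.222 kg/m³; h = 0.138 m; g = 9.810 m/s².
P = 1.655 Pa
1.655 Pa × (1 mmHg / 133.3 Pa) = 0.01241 mmHg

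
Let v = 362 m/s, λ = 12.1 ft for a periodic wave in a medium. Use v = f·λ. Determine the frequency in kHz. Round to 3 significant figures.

Rearranging v = f·λ for f: f = v/λ.
v = 362 m/s; λ = 12.1 ft = 3.688 m.
f = 98.15 Hz
98.15 Hz × (1 kHz / 1000 Hz) = 0.09815 kHz

0.0982 kHz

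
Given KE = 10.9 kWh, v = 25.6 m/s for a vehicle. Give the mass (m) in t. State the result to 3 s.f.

120 t

Solving KE = ½mv² for m: m = 2·KE/v².
KE = 10.9 kWh = 3.924×10^7 J; v = 25.6 m/s.
m = 1.198×10^5 kg
1.198×10^5 kg × (1 t / 1000 kg) = 119.8 t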